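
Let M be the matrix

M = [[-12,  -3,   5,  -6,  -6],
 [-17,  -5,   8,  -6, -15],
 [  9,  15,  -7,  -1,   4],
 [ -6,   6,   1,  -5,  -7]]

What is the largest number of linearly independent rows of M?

3

Row reduce to echelon form.
R2 ← R2 − (17/12)·R1: [0, -3/4, 11/12, 5/2, -13/2]
R3 ← R3 + (3/4)·R1: [0, 51/4, -13/4, -11/2, -1/2]
R4 ← R4 − (1/2)·R1: [0, 15/2, -3/2, -2, -4]
R3 ← R3 + (17)·R2: [0, 0, 37/3, 37, -111]
R4 ← R4 + (10)·R2: [0, 0, 23/3, 23, -69]
R4 ← R4 − (23/37)·R3: [0, 0, 0, 0, 0]
Echelon form has 3 nonzero rows, so rank(M) = 3.
The rank gives the maximum number of linearly independent rows: 3.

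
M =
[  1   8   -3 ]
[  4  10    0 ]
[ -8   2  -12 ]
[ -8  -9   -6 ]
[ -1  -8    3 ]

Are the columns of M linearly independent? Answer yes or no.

no

Row reduce M to echelon form.
R2 ← R2 − (4)·R1: [0, -22, 12]
R3 ← R3 + (8)·R1: [0, 66, -36]
R4 ← R4 + (8)·R1: [0, 55, -30]
R5 ← R5 + R1: [0, 0, 0]
R3 ← R3 + (3)·R2: [0, 0, 0]
R4 ← R4 + (5/2)·R2: [0, 0, 0]
2 pivots among 3 columns.
Only 2 < 3 pivot columns, so the columns are linearly dependent.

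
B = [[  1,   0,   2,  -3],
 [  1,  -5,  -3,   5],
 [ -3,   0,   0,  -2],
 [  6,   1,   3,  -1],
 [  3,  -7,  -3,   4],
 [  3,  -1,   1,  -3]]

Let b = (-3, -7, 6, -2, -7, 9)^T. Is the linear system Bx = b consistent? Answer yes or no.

Row reduce the augmented matrix [B | b].
R2 ← R2 − R1: [0, -5, -5, 8, -4]
R3 ← R3 + (3)·R1: [0, 0, 6, -11, -3]
R4 ← R4 − (6)·R1: [0, 1, -9, 17, 16]
R5 ← R5 − (3)·R1: [0, -7, -9, 13, 2]
R6 ← R6 − (3)·R1: [0, -1, -5, 6, 18]
R4 ← R4 + (1/5)·R2: [0, 0, -10, 93/5, 76/5]
R5 ← R5 − (7/5)·R2: [0, 0, -2, 9/5, 38/5]
R6 ← R6 − (1/5)·R2: [0, 0, -4, 22/5, 94/5]
R4 ← R4 + (5/3)·R3: [0, 0, 0, 4/15, 51/5]
R5 ← R5 + (1/3)·R3: [0, 0, 0, -28/15, 33/5]
R6 ← R6 + (2/3)·R3: [0, 0, 0, -44/15, 84/5]
R5 ← R5 + (7)·R4: [0, 0, 0, 0, 78]
R6 ← R6 + (11)·R4: [0, 0, 0, 0, 129]
R6 ← R6 − (43/26)·R5: [0, 0, 0, 0, 0]
The echelon form has 5 nonzero rows; the last pivot sits in the augmented column, so rank(B) = 4 but rank([B|b]) = 5.
Since the ranks differ, the system is inconsistent.

no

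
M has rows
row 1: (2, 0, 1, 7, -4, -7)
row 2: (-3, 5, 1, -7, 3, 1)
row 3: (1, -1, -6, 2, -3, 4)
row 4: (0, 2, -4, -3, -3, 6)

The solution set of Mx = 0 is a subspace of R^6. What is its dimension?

2

Row reduce to echelon form.
R2 ← R2 + (3/2)·R1: [0, 5, 5/2, 7/2, -3, -19/2]
R3 ← R3 − (1/2)·R1: [0, -1, -13/2, -3/2, -1, 15/2]
R3 ← R3 + (1/5)·R2: [0, 0, -6, -4/5, -8/5, 28/5]
R4 ← R4 − (2/5)·R2: [0, 0, -5, -22/5, -9/5, 49/5]
R4 ← R4 − (5/6)·R3: [0, 0, 0, -56/15, -7/15, 77/15]
4 nonzero rows, so rank(M) = 4.
M has 6 columns; by rank–nullity, nullity = 6 − 4 = 2.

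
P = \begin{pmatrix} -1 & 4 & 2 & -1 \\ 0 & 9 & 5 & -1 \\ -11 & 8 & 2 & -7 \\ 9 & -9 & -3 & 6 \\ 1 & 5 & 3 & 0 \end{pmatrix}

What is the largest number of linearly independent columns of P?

Row reduce to echelon form.
R3 ← R3 − (11)·R1: [0, -36, -20, 4]
R4 ← R4 + (9)·R1: [0, 27, 15, -3]
R5 ← R5 + R1: [0, 9, 5, -1]
R3 ← R3 + (4)·R2: [0, 0, 0, 0]
R4 ← R4 − (3)·R2: [0, 0, 0, 0]
R5 ← R5 − R2: [0, 0, 0, 0]
Echelon form has 2 nonzero rows, so rank(P) = 2.
The rank gives the maximum number of linearly independent columns: 2.

2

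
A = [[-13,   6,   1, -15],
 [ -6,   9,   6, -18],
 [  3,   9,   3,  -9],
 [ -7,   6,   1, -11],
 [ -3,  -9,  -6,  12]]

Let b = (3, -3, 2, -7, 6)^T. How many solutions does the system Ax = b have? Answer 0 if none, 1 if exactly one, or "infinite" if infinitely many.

Row reduce the augmented matrix [A | b].
R2 ← R2 − (6/13)·R1: [0, 81/13, 72/13, -144/13, -57/13]
R3 ← R3 + (3/13)·R1: [0, 135/13, 42/13, -162/13, 35/13]
R4 ← R4 − (7/13)·R1: [0, 36/13, 6/13, -38/13, -112/13]
R5 ← R5 − (3/13)·R1: [0, -135/13, -81/13, 201/13, 69/13]
R3 ← R3 − (5/3)·R2: [0, 0, -6, 6, 10]
R4 ← R4 − (4/9)·R2: [0, 0, -2, 2, -20/3]
R5 ← R5 + (5/3)·R2: [0, 0, 3, -3, -2]
R4 ← R4 − (1/3)·R3: [0, 0, 0, 0, -10]
R5 ← R5 + (1/2)·R3: [0, 0, 0, 0, 3]
R5 ← R5 + (3/10)·R4: [0, 0, 0, 0, 0]
The echelon form has 4 nonzero rows; the last pivot sits in the augmented column, so rank(A) = 3 but rank([A|b]) = 4.
Since the ranks differ, the system is inconsistent.
It has no solutions.

0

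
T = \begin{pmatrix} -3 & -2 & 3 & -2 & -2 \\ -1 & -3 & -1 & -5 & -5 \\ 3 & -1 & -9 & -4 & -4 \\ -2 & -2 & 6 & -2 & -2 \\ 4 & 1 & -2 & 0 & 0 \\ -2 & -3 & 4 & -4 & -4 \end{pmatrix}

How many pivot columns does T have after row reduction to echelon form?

Row reduce to echelon form.
R2 ← R2 − (1/3)·R1: [0, -7/3, -2, -13/3, -13/3]
R3 ← R3 + R1: [0, -3, -6, -6, -6]
R4 ← R4 − (2/3)·R1: [0, -2/3, 4, -2/3, -2/3]
R5 ← R5 + (4/3)·R1: [0, -5/3, 2, -8/3, -8/3]
R6 ← R6 − (2/3)·R1: [0, -5/3, 2, -8/3, -8/3]
R3 ← R3 − (9/7)·R2: [0, 0, -24/7, -3/7, -3/7]
R4 ← R4 − (2/7)·R2: [0, 0, 32/7, 4/7, 4/7]
R5 ← R5 − (5/7)·R2: [0, 0, 24/7, 3/7, 3/7]
R6 ← R6 − (5/7)·R2: [0, 0, 24/7, 3/7, 3/7]
R4 ← R4 + (4/3)·R3: [0, 0, 0, 0, 0]
R5 ← R5 + R3: [0, 0, 0, 0, 0]
R6 ← R6 + R3: [0, 0, 0, 0, 0]
Echelon form has 3 nonzero rows, so rank(T) = 3.
Each nonzero row contributes one pivot column: 3 pivot columns.

3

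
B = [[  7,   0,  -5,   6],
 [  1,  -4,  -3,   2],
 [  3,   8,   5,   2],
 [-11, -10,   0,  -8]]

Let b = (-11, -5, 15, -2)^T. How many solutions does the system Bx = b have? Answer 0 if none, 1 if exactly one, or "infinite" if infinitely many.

infinite

Row reduce the augmented matrix [B | b].
R2 ← R2 − (1/7)·R1: [0, -4, -16/7, 8/7, -24/7]
R3 ← R3 − (3/7)·R1: [0, 8, 50/7, -4/7, 138/7]
R4 ← R4 + (11/7)·R1: [0, -10, -55/7, 10/7, -135/7]
R3 ← R3 + (2)·R2: [0, 0, 18/7, 12/7, 90/7]
R4 ← R4 − (5/2)·R2: [0, 0, -15/7, -10/7, -75/7]
R4 ← R4 + (5/6)·R3: [0, 0, 0, 0, 0]
The echelon form has 3 nonzero rows, and every pivot lies in the first 4 columns, so rank(B) = rank([B|b]) = 3.
The system is consistent.
rank = 3 < 4 unknowns, so there are infinitely many solutions.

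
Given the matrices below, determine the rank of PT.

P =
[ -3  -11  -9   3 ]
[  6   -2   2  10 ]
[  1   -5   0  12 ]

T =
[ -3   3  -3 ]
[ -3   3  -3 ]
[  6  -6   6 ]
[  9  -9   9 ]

1

First compute PT:
[[ 15, -15,  15],
 [ 90, -90,  90],
 [120, -120, 120]]
Now row reduce the product.
R2 ← R2 − (6)·R1: [0, 0, 0]
R3 ← R3 − (8)·R1: [0, 0, 0]
1 nonzero row, so rank(PT) = 1.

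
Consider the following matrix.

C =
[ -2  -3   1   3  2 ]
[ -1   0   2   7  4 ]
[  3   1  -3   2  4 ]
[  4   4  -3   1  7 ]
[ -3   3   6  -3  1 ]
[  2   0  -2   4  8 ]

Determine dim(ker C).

0

Row reduce to echelon form.
R2 ← R2 − (1/2)·R1: [0, 3/2, 3/2, 11/2, 3]
R3 ← R3 + (3/2)·R1: [0, -7/2, -3/2, 13/2, 7]
R4 ← R4 + (2)·R1: [0, -2, -1, 7, 11]
R5 ← R5 − (3/2)·R1: [0, 15/2, 9/2, -15/2, -2]
R6 ← R6 + R1: [0, -3, -1, 7, 10]
R3 ← R3 + (7/3)·R2: [0, 0, 2, 58/3, 14]
R4 ← R4 + (4/3)·R2: [0, 0, 1, 43/3, 15]
R5 ← R5 − (5)·R2: [0, 0, -3, -35, -17]
R6 ← R6 + (2)·R2: [0, 0, 2, 18, 16]
R4 ← R4 − (1/2)·R3: [0, 0, 0, 14/3, 8]
R5 ← R5 + (3/2)·R3: [0, 0, 0, -6, 4]
R6 ← R6 − R3: [0, 0, 0, -4/3, 2]
R5 ← R5 + (9/7)·R4: [0, 0, 0, 0, 100/7]
R6 ← R6 + (2/7)·R4: [0, 0, 0, 0, 30/7]
R6 ← R6 − (3/10)·R5: [0, 0, 0, 0, 0]
5 nonzero rows, so rank(C) = 5.
C has 5 columns; by rank–nullity, nullity = 5 − 5 = 0.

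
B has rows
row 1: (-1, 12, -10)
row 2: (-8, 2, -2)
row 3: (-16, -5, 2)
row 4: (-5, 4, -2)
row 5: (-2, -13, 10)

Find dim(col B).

3

Row reduce to echelon form.
R2 ← R2 − (8)·R1: [0, -94, 78]
R3 ← R3 − (16)·R1: [0, -197, 162]
R4 ← R4 − (5)·R1: [0, -56, 48]
R5 ← R5 − (2)·R1: [0, -37, 30]
R3 ← R3 − (197/94)·R2: [0, 0, -69/47]
R4 ← R4 − (28/47)·R2: [0, 0, 72/47]
R5 ← R5 − (37/94)·R2: [0, 0, -33/47]
R4 ← R4 + (24/23)·R3: [0, 0, 0]
R5 ← R5 − (11/23)·R3: [0, 0, 0]
Echelon form has 3 nonzero rows, so rank(B) = 3.
The column space has dimension equal to the rank: 3.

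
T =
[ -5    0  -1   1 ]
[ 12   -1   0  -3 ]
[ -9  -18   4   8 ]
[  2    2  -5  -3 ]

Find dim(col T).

4

Row reduce to echelon form.
R2 ← R2 + (12/5)·R1: [0, -1, -12/5, -3/5]
R3 ← R3 − (9/5)·R1: [0, -18, 29/5, 31/5]
R4 ← R4 + (2/5)·R1: [0, 2, -27/5, -13/5]
R3 ← R3 − (18)·R2: [0, 0, 49, 17]
R4 ← R4 + (2)·R2: [0, 0, -51/5, -19/5]
R4 ← R4 + (51/245)·R3: [0, 0, 0, -64/245]
Echelon form has 4 nonzero rows, so rank(T) = 4.
The column space has dimension equal to the rank: 4.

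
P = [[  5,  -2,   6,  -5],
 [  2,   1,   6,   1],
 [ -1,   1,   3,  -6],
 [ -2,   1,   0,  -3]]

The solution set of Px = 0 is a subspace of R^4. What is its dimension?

1

Row reduce to echelon form.
R2 ← R2 − (2/5)·R1: [0, 9/5, 18/5, 3]
R3 ← R3 + (1/5)·R1: [0, 3/5, 21/5, -7]
R4 ← R4 + (2/5)·R1: [0, 1/5, 12/5, -5]
R3 ← R3 − (1/3)·R2: [0, 0, 3, -8]
R4 ← R4 − (1/9)·R2: [0, 0, 2, -16/3]
R4 ← R4 − (2/3)·R3: [0, 0, 0, 0]
3 nonzero rows, so rank(P) = 3.
P has 4 columns; by rank–nullity, nullity = 4 − 3 = 1.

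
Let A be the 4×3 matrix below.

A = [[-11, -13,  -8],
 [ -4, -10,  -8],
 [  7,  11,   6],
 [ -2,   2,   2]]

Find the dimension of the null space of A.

0

Row reduce to echelon form.
R2 ← R2 − (4/11)·R1: [0, -58/11, -56/11]
R3 ← R3 + (7/11)·R1: [0, 30/11, 10/11]
R4 ← R4 − (2/11)·R1: [0, 48/11, 38/11]
R3 ← R3 + (15/29)·R2: [0, 0, -50/29]
R4 ← R4 + (24/29)·R2: [0, 0, -22/29]
R4 ← R4 − (11/25)·R3: [0, 0, 0]
3 nonzero rows, so rank(A) = 3.
A has 3 columns; by rank–nullity, nullity = 3 − 3 = 0.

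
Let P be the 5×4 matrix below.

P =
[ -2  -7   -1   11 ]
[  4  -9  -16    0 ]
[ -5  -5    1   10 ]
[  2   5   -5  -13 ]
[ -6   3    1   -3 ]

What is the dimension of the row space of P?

Row reduce to echelon form.
R2 ← R2 + (2)·R1: [0, -23, -18, 22]
R3 ← R3 − (5/2)·R1: [0, 25/2, 7/2, -35/2]
R4 ← R4 + R1: [0, -2, -6, -2]
R5 ← R5 − (3)·R1: [0, 24, 4, -36]
R3 ← R3 + (25/46)·R2: [0, 0, -289/46, -255/46]
R4 ← R4 − (2/23)·R2: [0, 0, -102/23, -90/23]
R5 ← R5 + (24/23)·R2: [0, 0, -340/23, -300/23]
R4 ← R4 − (12/17)·R3: [0, 0, 0, 0]
R5 ← R5 − (40/17)·R3: [0, 0, 0, 0]
Echelon form has 3 nonzero rows, so rank(P) = 3.
The row space has dimension equal to the rank: 3.

3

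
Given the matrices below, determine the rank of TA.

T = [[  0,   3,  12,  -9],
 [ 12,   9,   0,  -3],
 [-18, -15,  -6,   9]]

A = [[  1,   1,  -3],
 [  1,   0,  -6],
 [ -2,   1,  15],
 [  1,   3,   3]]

First compute TA:
[[-30, -15, 135],
 [ 18,   3, -99],
 [-12,   3,  81]]
Now row reduce the product.
R2 ← R2 + (3/5)·R1: [0, -6, -18]
R3 ← R3 − (2/5)·R1: [0, 9, 27]
R3 ← R3 + (3/2)·R2: [0, 0, 0]
2 nonzero rows, so rank(TA) = 2.

2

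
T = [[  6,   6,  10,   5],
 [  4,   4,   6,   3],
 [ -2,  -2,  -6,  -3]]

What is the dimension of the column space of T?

Row reduce to echelon form.
R2 ← R2 − (2/3)·R1: [0, 0, -2/3, -1/3]
R3 ← R3 + (1/3)·R1: [0, 0, -8/3, -4/3]
R3 ← R3 − (4)·R2: [0, 0, 0, 0]
Echelon form has 2 nonzero rows, so rank(T) = 2.
The column space has dimension equal to the rank: 2.

2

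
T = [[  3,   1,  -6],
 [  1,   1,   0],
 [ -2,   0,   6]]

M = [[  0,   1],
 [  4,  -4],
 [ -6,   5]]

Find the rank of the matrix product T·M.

First compute TM:
[[ 40, -31],
 [  4,  -3],
 [-36,  28]]
Now row reduce the product.
R2 ← R2 − (1/10)·R1: [0, 1/10]
R3 ← R3 + (9/10)·R1: [0, 1/10]
R3 ← R3 − R2: [0, 0]
2 nonzero rows, so rank(TM) = 2.

2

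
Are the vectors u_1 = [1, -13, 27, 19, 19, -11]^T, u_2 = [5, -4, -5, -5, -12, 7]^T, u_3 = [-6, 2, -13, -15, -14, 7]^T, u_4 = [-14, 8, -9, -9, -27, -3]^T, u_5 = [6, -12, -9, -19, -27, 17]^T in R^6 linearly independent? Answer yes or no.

yes

Form the matrix with these vectors as rows and row reduce.
R2 ← R2 − (5)·R1: [0, 61, -140, -100, -107, 62]
R3 ← R3 + (6)·R1: [0, -76, 149, 99, 100, -59]
R4 ← R4 + (14)·R1: [0, -174, 369, 257, 239, -157]
R5 ← R5 − (6)·R1: [0, 66, -171, -133, -141, 83]
R3 ← R3 + (76/61)·R2: [0, 0, -1551/61, -1561/61, -2032/61, 1113/61]
R4 ← R4 + (174/61)·R2: [0, 0, -1851/61, -1723/61, -4039/61, 1211/61]
R5 ← R5 − (66/61)·R2: [0, 0, -1191/61, -1513/61, -1539/61, 971/61]
R4 ← R4 − (617/517)·R3: [0, 0, 0, 1186/517, -13679/517, -994/517]
R5 ← R5 − (397/517)·R3: [0, 0, 0, -2664/517, 181/517, 986/517]
R5 ← R5 + (1332/593)·R4: [0, 0, 0, 0, -35035/593, -1430/593]
5 nonzero rows, so the 5 vectors span a space of dimension 5.
Since 5 = 5, the vectors are linearly independent.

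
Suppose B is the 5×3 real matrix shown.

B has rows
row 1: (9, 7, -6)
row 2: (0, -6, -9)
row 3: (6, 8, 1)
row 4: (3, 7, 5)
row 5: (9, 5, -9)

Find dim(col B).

Row reduce to echelon form.
R3 ← R3 − (2/3)·R1: [0, 10/3, 5]
R4 ← R4 − (1/3)·R1: [0, 14/3, 7]
R5 ← R5 − R1: [0, -2, -3]
R3 ← R3 + (5/9)·R2: [0, 0, 0]
R4 ← R4 + (7/9)·R2: [0, 0, 0]
R5 ← R5 − (1/3)·R2: [0, 0, 0]
Echelon form has 2 nonzero rows, so rank(B) = 2.
The column space has dimension equal to the rank: 2.

2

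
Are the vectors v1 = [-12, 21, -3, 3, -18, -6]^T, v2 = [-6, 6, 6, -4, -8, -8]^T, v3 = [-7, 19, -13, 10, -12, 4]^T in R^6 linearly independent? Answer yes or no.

no

Form the matrix with these vectors as rows and row reduce.
R2 ← R2 − (1/2)·R1: [0, -9/2, 15/2, -11/2, 1, -5]
R3 ← R3 − (7/12)·R1: [0, 27/4, -45/4, 33/4, -3/2, 15/2]
R3 ← R3 + (3/2)·R2: [0, 0, 0, 0, 0, 0]
2 nonzero rows, so the 3 vectors span a space of dimension 2.
Since 2 < 3, the vectors are linearly dependent.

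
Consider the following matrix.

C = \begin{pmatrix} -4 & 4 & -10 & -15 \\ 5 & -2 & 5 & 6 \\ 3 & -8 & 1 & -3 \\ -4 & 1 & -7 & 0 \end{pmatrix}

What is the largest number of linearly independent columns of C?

4

Row reduce to echelon form.
R2 ← R2 + (5/4)·R1: [0, 3, -15/2, -51/4]
R3 ← R3 + (3/4)·R1: [0, -5, -13/2, -57/4]
R4 ← R4 − R1: [0, -3, 3, 15]
R3 ← R3 + (5/3)·R2: [0, 0, -19, -71/2]
R4 ← R4 + R2: [0, 0, -9/2, 9/4]
R4 ← R4 − (9/38)·R3: [0, 0, 0, 405/38]
Echelon form has 4 nonzero rows, so rank(C) = 4.
The rank gives the maximum number of linearly independent columns: 4.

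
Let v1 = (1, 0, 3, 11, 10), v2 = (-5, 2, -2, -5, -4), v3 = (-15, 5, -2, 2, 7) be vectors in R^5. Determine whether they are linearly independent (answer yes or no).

Form the matrix with these vectors as rows and row reduce.
R2 ← R2 + (5)·R1: [0, 2, 13, 50, 46]
R3 ← R3 + (15)·R1: [0, 5, 43, 167, 157]
R3 ← R3 − (5/2)·R2: [0, 0, 21/2, 42, 42]
3 nonzero rows, so the 3 vectors span a space of dimension 3.
Since 3 = 3, the vectors are linearly independent.

yes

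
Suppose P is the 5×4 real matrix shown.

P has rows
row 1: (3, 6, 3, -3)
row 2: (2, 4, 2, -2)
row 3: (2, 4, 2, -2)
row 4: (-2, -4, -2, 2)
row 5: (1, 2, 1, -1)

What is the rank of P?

Row reduce to echelon form.
R2 ← R2 − (2/3)·R1: [0, 0, 0, 0]
R3 ← R3 − (2/3)·R1: [0, 0, 0, 0]
R4 ← R4 + (2/3)·R1: [0, 0, 0, 0]
R5 ← R5 − (1/3)·R1: [0, 0, 0, 0]
Echelon form has 1 nonzero row, so rank(P) = 1.

1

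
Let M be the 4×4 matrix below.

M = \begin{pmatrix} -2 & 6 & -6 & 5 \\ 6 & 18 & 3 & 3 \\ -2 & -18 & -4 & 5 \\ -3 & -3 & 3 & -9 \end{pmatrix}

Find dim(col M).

Row reduce to echelon form.
R2 ← R2 + (3)·R1: [0, 36, -15, 18]
R3 ← R3 − R1: [0, -24, 2, 0]
R4 ← R4 − (3/2)·R1: [0, -12, 12, -33/2]
R3 ← R3 + (2/3)·R2: [0, 0, -8, 12]
R4 ← R4 + (1/3)·R2: [0, 0, 7, -21/2]
R4 ← R4 + (7/8)·R3: [0, 0, 0, 0]
Echelon form has 3 nonzero rows, so rank(M) = 3.
The column space has dimension equal to the rank: 3.

3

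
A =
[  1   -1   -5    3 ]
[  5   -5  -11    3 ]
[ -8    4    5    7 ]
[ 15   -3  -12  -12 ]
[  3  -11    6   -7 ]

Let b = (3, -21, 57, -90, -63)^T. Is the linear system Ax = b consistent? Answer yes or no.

Row reduce the augmented matrix [A | b].
R2 ← R2 − (5)·R1: [0, 0, 14, -12, -36]
R3 ← R3 + (8)·R1: [0, -4, -35, 31, 81]
R4 ← R4 − (15)·R1: [0, 12, 63, -57, -135]
R5 ← R5 − (3)·R1: [0, -8, 21, -16, -72]
Swap R2 ↔ R3
R4 ← R4 + (3)·R2: [0, 0, -42, 36, 108]
R5 ← R5 − (2)·R2: [0, 0, 91, -78, -234]
R4 ← R4 + (3)·R3: [0, 0, 0, 0, 0]
R5 ← R5 − (13/2)·R3: [0, 0, 0, 0, 0]
The echelon form has 3 nonzero rows, and every pivot lies in the first 4 columns, so rank(A) = rank([A|b]) = 3.
The system is consistent.

yes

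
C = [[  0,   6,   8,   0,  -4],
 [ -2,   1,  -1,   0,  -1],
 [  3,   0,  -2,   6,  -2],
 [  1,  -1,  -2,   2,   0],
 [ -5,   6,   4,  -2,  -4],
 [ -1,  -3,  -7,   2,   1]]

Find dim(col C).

Row reduce to echelon form.
Swap R1 ↔ R2
R3 ← R3 + (3/2)·R1: [0, 3/2, -7/2, 6, -7/2]
R4 ← R4 + (1/2)·R1: [0, -1/2, -5/2, 2, -1/2]
R5 ← R5 − (5/2)·R1: [0, 7/2, 13/2, -2, -3/2]
R6 ← R6 − (1/2)·R1: [0, -7/2, -13/2, 2, 3/2]
R3 ← R3 − (1/4)·R2: [0, 0, -11/2, 6, -5/2]
R4 ← R4 + (1/12)·R2: [0, 0, -11/6, 2, -5/6]
R5 ← R5 − (7/12)·R2: [0, 0, 11/6, -2, 5/6]
R6 ← R6 + (7/12)·R2: [0, 0, -11/6, 2, -5/6]
R4 ← R4 − (1/3)·R3: [0, 0, 0, 0, 0]
R5 ← R5 + (1/3)·R3: [0, 0, 0, 0, 0]
R6 ← R6 − (1/3)·R3: [0, 0, 0, 0, 0]
Echelon form has 3 nonzero rows, so rank(C) = 3.
The column space has dimension equal to the rank: 3.

3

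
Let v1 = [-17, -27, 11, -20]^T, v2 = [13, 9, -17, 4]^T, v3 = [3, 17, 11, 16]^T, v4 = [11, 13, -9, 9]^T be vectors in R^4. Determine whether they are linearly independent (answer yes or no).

yes

Form the matrix with these vectors as rows and row reduce.
R2 ← R2 + (13/17)·R1: [0, -198/17, -146/17, -192/17]
R3 ← R3 + (3/17)·R1: [0, 208/17, 220/17, 212/17]
R4 ← R4 + (11/17)·R1: [0, -76/17, -32/17, -67/17]
R3 ← R3 + (104/99)·R2: [0, 0, 388/99, 20/33]
R4 ← R4 − (38/99)·R2: [0, 0, 140/99, 13/33]
R4 ← R4 − (35/97)·R3: [0, 0, 0, 17/97]
4 nonzero rows, so the 4 vectors span a space of dimension 4.
Since 4 = 4, the vectors are linearly independent.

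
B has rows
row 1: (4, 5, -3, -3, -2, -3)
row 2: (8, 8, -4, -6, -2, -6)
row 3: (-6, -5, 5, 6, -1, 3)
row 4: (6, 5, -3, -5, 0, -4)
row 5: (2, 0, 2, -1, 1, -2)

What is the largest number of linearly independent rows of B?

Row reduce to echelon form.
R2 ← R2 − (2)·R1: [0, -2, 2, 0, 2, 0]
R3 ← R3 + (3/2)·R1: [0, 5/2, 1/2, 3/2, -4, -3/2]
R4 ← R4 − (3/2)·R1: [0, -5/2, 3/2, -1/2, 3, 1/2]
R5 ← R5 − (1/2)·R1: [0, -5/2, 7/2, 1/2, 2, -1/2]
R3 ← R3 + (5/4)·R2: [0, 0, 3, 3/2, -3/2, -3/2]
R4 ← R4 − (5/4)·R2: [0, 0, -1, -1/2, 1/2, 1/2]
R5 ← R5 − (5/4)·R2: [0, 0, 1, 1/2, -1/2, -1/2]
R4 ← R4 + (1/3)·R3: [0, 0, 0, 0, 0, 0]
R5 ← R5 − (1/3)·R3: [0, 0, 0, 0, 0, 0]
Echelon form has 3 nonzero rows, so rank(B) = 3.
The rank gives the maximum number of linearly independent rows: 3.

3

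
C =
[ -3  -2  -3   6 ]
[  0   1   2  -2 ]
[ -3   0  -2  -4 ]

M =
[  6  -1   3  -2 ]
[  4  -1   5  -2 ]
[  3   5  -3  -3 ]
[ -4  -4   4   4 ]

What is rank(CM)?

First compute CM:
[[-59, -34,  14,  43],
 [ 18,  17,  -9, -16],
 [ -8,   9, -19,  -4]]
Now row reduce the product.
R2 ← R2 + (18/59)·R1: [0, 391/59, -279/59, -170/59]
R3 ← R3 − (8/59)·R1: [0, 803/59, -1233/59, -580/59]
R3 ← R3 − (803/391)·R2: [0, 0, -4374/391, -90/23]
3 nonzero rows, so rank(CM) = 3.

3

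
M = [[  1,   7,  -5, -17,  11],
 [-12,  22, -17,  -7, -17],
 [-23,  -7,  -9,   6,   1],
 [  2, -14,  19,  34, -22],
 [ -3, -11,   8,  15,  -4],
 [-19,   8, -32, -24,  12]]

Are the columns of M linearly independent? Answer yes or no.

yes

Row reduce M to echelon form.
R2 ← R2 + (12)·R1: [0, 106, -77, -211, 115]
R3 ← R3 + (23)·R1: [0, 154, -124, -385, 254]
R4 ← R4 − (2)·R1: [0, -28, 29, 68, -44]
R5 ← R5 + (3)·R1: [0, 10, -7, -36, 29]
R6 ← R6 + (19)·R1: [0, 141, -127, -347, 221]
R3 ← R3 − (77/53)·R2: [0, 0, -643/53, -4158/53, 4607/53]
R4 ← R4 + (14/53)·R2: [0, 0, 459/53, 650/53, -722/53]
R5 ← R5 − (5/53)·R2: [0, 0, 14/53, -853/53, 962/53]
R6 ← R6 − (141/106)·R2: [0, 0, -2605/106, -7031/106, 7211/106]
R4 ← R4 + (459/643)·R3: [0, 0, 0, -28124/643, 31139/643]
R5 ← R5 + (14/643)·R3: [0, 0, 0, -11447/643, 12888/643]
R6 ← R6 − (2605/1286)·R3: [0, 0, 0, 119069/1286, -69477/643]
R5 ← R5 − (11447/28124)·R4: [0, 0, 0, 0, 9353/28124]
R6 ← R6 + (119069/56248)·R4: [0, 0, 0, 0, -311435/56248]
R6 ← R6 + (1565/94)·R5: [0, 0, 0, 0, 0]
5 pivots among 5 columns.
Every column is a pivot column, so the columns are linearly independent.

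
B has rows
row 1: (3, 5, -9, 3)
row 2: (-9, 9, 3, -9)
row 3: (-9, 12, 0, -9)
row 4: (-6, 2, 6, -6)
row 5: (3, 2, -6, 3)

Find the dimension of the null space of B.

2

Row reduce to echelon form.
R2 ← R2 + (3)·R1: [0, 24, -24, 0]
R3 ← R3 + (3)·R1: [0, 27, -27, 0]
R4 ← R4 + (2)·R1: [0, 12, -12, 0]
R5 ← R5 − R1: [0, -3, 3, 0]
R3 ← R3 − (9/8)·R2: [0, 0, 0, 0]
R4 ← R4 − (1/2)·R2: [0, 0, 0, 0]
R5 ← R5 + (1/8)·R2: [0, 0, 0, 0]
2 nonzero rows, so rank(B) = 2.
B has 4 columns; by rank–nullity, nullity = 4 − 2 = 2.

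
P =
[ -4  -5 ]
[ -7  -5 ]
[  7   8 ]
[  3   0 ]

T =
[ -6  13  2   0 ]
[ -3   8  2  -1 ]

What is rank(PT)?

2

First compute PT:
[[ 39, -92, -18,   5],
 [ 57, -131, -24,   5],
 [-66, 155,  30,  -8],
 [-18,  39,   6,   0]]
Now row reduce the product.
R2 ← R2 − (19/13)·R1: [0, 45/13, 30/13, -30/13]
R3 ← R3 + (22/13)·R1: [0, -9/13, -6/13, 6/13]
R4 ← R4 + (6/13)·R1: [0, -45/13, -30/13, 30/13]
R3 ← R3 + (1/5)·R2: [0, 0, 0, 0]
R4 ← R4 + R2: [0, 0, 0, 0]
2 nonzero rows, so rank(PT) = 2.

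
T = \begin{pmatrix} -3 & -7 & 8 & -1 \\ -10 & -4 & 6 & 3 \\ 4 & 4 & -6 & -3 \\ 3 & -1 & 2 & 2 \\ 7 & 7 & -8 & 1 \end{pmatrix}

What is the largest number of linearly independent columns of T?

3

Row reduce to echelon form.
R2 ← R2 − (10/3)·R1: [0, 58/3, -62/3, 19/3]
R3 ← R3 + (4/3)·R1: [0, -16/3, 14/3, -13/3]
R4 ← R4 + R1: [0, -8, 10, 1]
R5 ← R5 + (7/3)·R1: [0, -28/3, 32/3, -4/3]
R3 ← R3 + (8/29)·R2: [0, 0, -30/29, -75/29]
R4 ← R4 + (12/29)·R2: [0, 0, 42/29, 105/29]
R5 ← R5 + (14/29)·R2: [0, 0, 20/29, 50/29]
R4 ← R4 + (7/5)·R3: [0, 0, 0, 0]
R5 ← R5 + (2/3)·R3: [0, 0, 0, 0]
Echelon form has 3 nonzero rows, so rank(T) = 3.
The rank gives the maximum number of linearly independent columns: 3.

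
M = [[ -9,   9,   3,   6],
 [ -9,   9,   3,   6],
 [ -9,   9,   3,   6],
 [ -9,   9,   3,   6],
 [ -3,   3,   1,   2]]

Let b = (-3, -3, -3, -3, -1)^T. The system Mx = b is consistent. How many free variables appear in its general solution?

Row reduce the augmented matrix [M | b].
R2 ← R2 − R1: [0, 0, 0, 0, 0]
R3 ← R3 − R1: [0, 0, 0, 0, 0]
R4 ← R4 − R1: [0, 0, 0, 0, 0]
R5 ← R5 − (1/3)·R1: [0, 0, 0, 0, 0]
The echelon form has 1 nonzero rows, and every pivot lies in the first 4 columns, so rank(M) = rank([M|b]) = 1.
The system is consistent.
Free variables = (unknowns) − (rank) = 4 − 1 = 3.

3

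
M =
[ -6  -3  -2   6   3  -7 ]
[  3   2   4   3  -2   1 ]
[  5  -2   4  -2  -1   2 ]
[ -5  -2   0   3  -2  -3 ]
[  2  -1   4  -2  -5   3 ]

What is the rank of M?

Row reduce to echelon form.
R2 ← R2 + (1/2)·R1: [0, 1/2, 3, 6, -1/2, -5/2]
R3 ← R3 + (5/6)·R1: [0, -9/2, 7/3, 3, 3/2, -23/6]
R4 ← R4 − (5/6)·R1: [0, 1/2, 5/3, -2, -9/2, 17/6]
R5 ← R5 + (1/3)·R1: [0, -2, 10/3, 0, -4, 2/3]
R3 ← R3 + (9)·R2: [0, 0, 88/3, 57, -3, -79/3]
R4 ← R4 − R2: [0, 0, -4/3, -8, -4, 16/3]
R5 ← R5 + (4)·R2: [0, 0, 46/3, 24, -6, -28/3]
R4 ← R4 + (1/22)·R3: [0, 0, 0, -119/22, -91/22, 91/22]
R5 ← R5 − (23/44)·R3: [0, 0, 0, -255/44, -195/44, 195/44]
R5 ← R5 − (15/14)·R4: [0, 0, 0, 0, 0, 0]
Echelon form has 4 nonzero rows, so rank(M) = 4.

4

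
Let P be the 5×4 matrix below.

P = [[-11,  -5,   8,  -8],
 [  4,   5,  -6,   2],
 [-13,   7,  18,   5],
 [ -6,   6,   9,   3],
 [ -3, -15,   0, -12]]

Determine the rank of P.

4

Row reduce to echelon form.
R2 ← R2 + (4/11)·R1: [0, 35/11, -34/11, -10/11]
R3 ← R3 − (13/11)·R1: [0, 142/11, 94/11, 159/11]
R4 ← R4 − (6/11)·R1: [0, 96/11, 51/11, 81/11]
R5 ← R5 − (3/11)·R1: [0, -150/11, -24/11, -108/11]
R3 ← R3 − (142/35)·R2: [0, 0, 738/35, 127/7]
R4 ← R4 − (96/35)·R2: [0, 0, 459/35, 69/7]
R5 ← R5 + (30/7)·R2: [0, 0, -108/7, -96/7]
R4 ← R4 − (51/82)·R3: [0, 0, 0, -117/82]
R5 ← R5 + (30/41)·R3: [0, 0, 0, -18/41]
R5 ← R5 − (4/13)·R4: [0, 0, 0, 0]
Echelon form has 4 nonzero rows, so rank(P) = 4.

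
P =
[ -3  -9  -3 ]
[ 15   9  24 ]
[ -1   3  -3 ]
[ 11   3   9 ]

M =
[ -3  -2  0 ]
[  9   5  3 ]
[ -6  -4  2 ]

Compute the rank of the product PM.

First compute PM:
[[-54, -27, -33],
 [-108, -81,  75],
 [ 48,  29,   3],
 [-60, -43,  27]]
Now row reduce the product.
R2 ← R2 − (2)·R1: [0, -27, 141]
R3 ← R3 + (8/9)·R1: [0, 5, -79/3]
R4 ← R4 − (10/9)·R1: [0, -13, 191/3]
R3 ← R3 + (5/27)·R2: [0, 0, -2/9]
R4 ← R4 − (13/27)·R2: [0, 0, -38/9]
R4 ← R4 − (19)·R3: [0, 0, 0]
3 nonzero rows, so rank(PM) = 3.

3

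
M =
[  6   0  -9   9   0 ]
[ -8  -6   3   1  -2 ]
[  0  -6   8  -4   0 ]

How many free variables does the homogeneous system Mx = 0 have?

Row reduce to echelon form.
R2 ← R2 + (4/3)·R1: [0, -6, -9, 13, -2]
R3 ← R3 − R2: [0, 0, 17, -17, 2]
3 nonzero rows, so rank(M) = 3.
M has 5 columns; by rank–nullity, nullity = 5 − 3 = 2.

2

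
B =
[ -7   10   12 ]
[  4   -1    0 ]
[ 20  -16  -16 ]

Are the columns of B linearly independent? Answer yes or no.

Row reduce B to echelon form.
R2 ← R2 + (4/7)·R1: [0, 33/7, 48/7]
R3 ← R3 + (20/7)·R1: [0, 88/7, 128/7]
R3 ← R3 − (8/3)·R2: [0, 0, 0]
2 pivots among 3 columns.
Only 2 < 3 pivot columns, so the columns are linearly dependent.

no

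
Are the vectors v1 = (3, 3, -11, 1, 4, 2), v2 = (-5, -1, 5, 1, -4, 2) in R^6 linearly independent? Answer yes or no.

yes

Form the matrix with these vectors as rows and row reduce.
R2 ← R2 + (5/3)·R1: [0, 4, -40/3, 8/3, 8/3, 16/3]
2 nonzero rows, so the 2 vectors span a space of dimension 2.
Since 2 = 2, the vectors are linearly independent.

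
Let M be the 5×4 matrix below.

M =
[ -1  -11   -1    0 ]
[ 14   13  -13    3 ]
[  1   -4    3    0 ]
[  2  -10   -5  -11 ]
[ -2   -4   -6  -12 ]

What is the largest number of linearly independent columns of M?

4

Row reduce to echelon form.
R2 ← R2 + (14)·R1: [0, -141, -27, 3]
R3 ← R3 + R1: [0, -15, 2, 0]
R4 ← R4 + (2)·R1: [0, -32, -7, -11]
R5 ← R5 − (2)·R1: [0, 18, -4, -12]
R3 ← R3 − (5/47)·R2: [0, 0, 229/47, -15/47]
R4 ← R4 − (32/141)·R2: [0, 0, -41/47, -549/47]
R5 ← R5 + (6/47)·R2: [0, 0, -350/47, -546/47]
R4 ← R4 + (41/229)·R3: [0, 0, 0, -2688/229]
R5 ← R5 + (350/229)·R3: [0, 0, 0, -2772/229]
R5 ← R5 − (33/32)·R4: [0, 0, 0, 0]
Echelon form has 4 nonzero rows, so rank(M) = 4.
The rank gives the maximum number of linearly independent columns: 4.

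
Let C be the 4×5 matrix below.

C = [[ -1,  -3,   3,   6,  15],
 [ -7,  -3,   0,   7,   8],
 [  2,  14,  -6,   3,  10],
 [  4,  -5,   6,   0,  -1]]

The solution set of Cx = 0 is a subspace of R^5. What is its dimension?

1

Row reduce to echelon form.
R2 ← R2 − (7)·R1: [0, 18, -21, -35, -97]
R3 ← R3 + (2)·R1: [0, 8, 0, 15, 40]
R4 ← R4 + (4)·R1: [0, -17, 18, 24, 59]
R3 ← R3 − (4/9)·R2: [0, 0, 28/3, 275/9, 748/9]
R4 ← R4 + (17/18)·R2: [0, 0, -11/6, -163/18, -587/18]
R4 ← R4 + (11/56)·R3: [0, 0, 0, -171/56, -114/7]
4 nonzero rows, so rank(C) = 4.
C has 5 columns; by rank–nullity, nullity = 5 − 4 = 1.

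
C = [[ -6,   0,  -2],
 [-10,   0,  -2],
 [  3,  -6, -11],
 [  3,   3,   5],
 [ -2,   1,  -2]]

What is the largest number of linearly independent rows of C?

3

Row reduce to echelon form.
R2 ← R2 − (5/3)·R1: [0, 0, 4/3]
R3 ← R3 + (1/2)·R1: [0, -6, -12]
R4 ← R4 + (1/2)·R1: [0, 3, 4]
R5 ← R5 − (1/3)·R1: [0, 1, -4/3]
Swap R2 ↔ R3
R4 ← R4 + (1/2)·R2: [0, 0, -2]
R5 ← R5 + (1/6)·R2: [0, 0, -10/3]
R4 ← R4 + (3/2)·R3: [0, 0, 0]
R5 ← R5 + (5/2)·R3: [0, 0, 0]
Echelon form has 3 nonzero rows, so rank(C) = 3.
The rank gives the maximum number of linearly independent rows: 3.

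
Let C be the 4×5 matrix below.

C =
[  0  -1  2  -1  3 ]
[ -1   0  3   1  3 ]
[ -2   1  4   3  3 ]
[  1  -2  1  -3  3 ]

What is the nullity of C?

Row reduce to echelon form.
Swap R1 ↔ R2
R3 ← R3 − (2)·R1: [0, 1, -2, 1, -3]
R4 ← R4 + R1: [0, -2, 4, -2, 6]
R3 ← R3 + R2: [0, 0, 0, 0, 0]
R4 ← R4 − (2)·R2: [0, 0, 0, 0, 0]
2 nonzero rows, so rank(C) = 2.
C has 5 columns; by rank–nullity, nullity = 5 − 2 = 3.

3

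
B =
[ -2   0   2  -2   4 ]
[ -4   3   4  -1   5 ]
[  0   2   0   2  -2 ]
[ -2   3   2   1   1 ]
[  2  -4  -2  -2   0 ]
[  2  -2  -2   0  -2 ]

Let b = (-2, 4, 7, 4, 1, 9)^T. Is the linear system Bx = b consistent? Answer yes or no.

no

Row reduce the augmented matrix [B | b].
R2 ← R2 − (2)·R1: [0, 3, 0, 3, -3, 8]
R4 ← R4 − R1: [0, 3, 0, 3, -3, 6]
R5 ← R5 + R1: [0, -4, 0, -4, 4, -1]
R6 ← R6 + R1: [0, -2, 0, -2, 2, 7]
R3 ← R3 − (2/3)·R2: [0, 0, 0, 0, 0, 5/3]
R4 ← R4 − R2: [0, 0, 0, 0, 0, -2]
R5 ← R5 + (4/3)·R2: [0, 0, 0, 0, 0, 29/3]
R6 ← R6 + (2/3)·R2: [0, 0, 0, 0, 0, 37/3]
R4 ← R4 + (6/5)·R3: [0, 0, 0, 0, 0, 0]
R5 ← R5 − (29/5)·R3: [0, 0, 0, 0, 0, 0]
R6 ← R6 − (37/5)·R3: [0, 0, 0, 0, 0, 0]
The echelon form has 3 nonzero rows; the last pivot sits in the augmented column, so rank(B) = 2 but rank([B|b]) = 3.
Since the ranks differ, the system is inconsistent.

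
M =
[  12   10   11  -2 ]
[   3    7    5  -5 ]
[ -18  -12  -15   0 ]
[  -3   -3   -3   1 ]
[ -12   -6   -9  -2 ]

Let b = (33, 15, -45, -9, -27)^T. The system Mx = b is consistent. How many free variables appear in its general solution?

2

Row reduce the augmented matrix [M | b].
R2 ← R2 − (1/4)·R1: [0, 9/2, 9/4, -9/2, 27/4]
R3 ← R3 + (3/2)·R1: [0, 3, 3/2, -3, 9/2]
R4 ← R4 + (1/4)·R1: [0, -1/2, -1/4, 1/2, -3/4]
R5 ← R5 + R1: [0, 4, 2, -4, 6]
R3 ← R3 − (2/3)·R2: [0, 0, 0, 0, 0]
R4 ← R4 + (1/9)·R2: [0, 0, 0, 0, 0]
R5 ← R5 − (8/9)·R2: [0, 0, 0, 0, 0]
The echelon form has 2 nonzero rows, and every pivot lies in the first 4 columns, so rank(M) = rank([M|b]) = 2.
The system is consistent.
Free variables = (unknowns) − (rank) = 4 − 2 = 2.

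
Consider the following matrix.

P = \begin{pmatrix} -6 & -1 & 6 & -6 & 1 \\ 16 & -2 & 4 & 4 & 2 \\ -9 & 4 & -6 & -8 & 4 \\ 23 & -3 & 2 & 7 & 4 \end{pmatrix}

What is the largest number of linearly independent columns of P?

Row reduce to echelon form.
R2 ← R2 + (8/3)·R1: [0, -14/3, 20, -12, 14/3]
R3 ← R3 − (3/2)·R1: [0, 11/2, -15, 1, 5/2]
R4 ← R4 + (23/6)·R1: [0, -41/6, 25, -16, 47/6]
R3 ← R3 + (33/28)·R2: [0, 0, 60/7, -92/7, 8]
R4 ← R4 − (41/28)·R2: [0, 0, -30/7, 11/7, 1]
R4 ← R4 + (1/2)·R3: [0, 0, 0, -5, 5]
Echelon form has 4 nonzero rows, so rank(P) = 4.
The rank gives the maximum number of linearly independent columns: 4.

4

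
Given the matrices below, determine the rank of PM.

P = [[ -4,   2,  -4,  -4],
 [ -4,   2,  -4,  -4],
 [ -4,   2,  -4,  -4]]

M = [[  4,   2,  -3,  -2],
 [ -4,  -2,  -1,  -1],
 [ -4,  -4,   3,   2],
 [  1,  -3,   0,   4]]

1

First compute PM:
[[-12,  16,  -2, -18],
 [-12,  16,  -2, -18],
 [-12,  16,  -2, -18]]
Now row reduce the product.
R2 ← R2 − R1: [0, 0, 0, 0]
R3 ← R3 − R1: [0, 0, 0, 0]
1 nonzero row, so rank(PM) = 1.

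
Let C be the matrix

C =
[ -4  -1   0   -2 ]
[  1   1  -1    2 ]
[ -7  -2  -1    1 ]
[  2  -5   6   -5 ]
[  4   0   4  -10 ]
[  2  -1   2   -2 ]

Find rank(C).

Row reduce to echelon form.
R2 ← R2 + (1/4)·R1: [0, 3/4, -1, 3/2]
R3 ← R3 − (7/4)·R1: [0, -1/4, -1, 9/2]
R4 ← R4 + (1/2)·R1: [0, -11/2, 6, -6]
R5 ← R5 + R1: [0, -1, 4, -12]
R6 ← R6 + (1/2)·R1: [0, -3/2, 2, -3]
R3 ← R3 + (1/3)·R2: [0, 0, -4/3, 5]
R4 ← R4 + (22/3)·R2: [0, 0, -4/3, 5]
R5 ← R5 + (4/3)·R2: [0, 0, 8/3, -10]
R6 ← R6 + (2)·R2: [0, 0, 0, 0]
R4 ← R4 − R3: [0, 0, 0, 0]
R5 ← R5 + (2)·R3: [0, 0, 0, 0]
Echelon form has 3 nonzero rows, so rank(C) = 3.

3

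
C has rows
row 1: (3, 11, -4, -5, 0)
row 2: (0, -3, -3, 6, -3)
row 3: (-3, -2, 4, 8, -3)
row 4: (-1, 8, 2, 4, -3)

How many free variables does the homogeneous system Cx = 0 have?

2

Row reduce to echelon form.
R3 ← R3 + R1: [0, 9, 0, 3, -3]
R4 ← R4 + (1/3)·R1: [0, 35/3, 2/3, 7/3, -3]
R3 ← R3 + (3)·R2: [0, 0, -9, 21, -12]
R4 ← R4 + (35/9)·R2: [0, 0, -11, 77/3, -44/3]
R4 ← R4 − (11/9)·R3: [0, 0, 0, 0, 0]
3 nonzero rows, so rank(C) = 3.
C has 5 columns; by rank–nullity, nullity = 5 − 3 = 2.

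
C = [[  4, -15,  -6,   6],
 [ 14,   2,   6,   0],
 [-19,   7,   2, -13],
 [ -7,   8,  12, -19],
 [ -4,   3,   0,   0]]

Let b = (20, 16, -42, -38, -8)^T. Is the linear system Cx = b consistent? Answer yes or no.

yes

Row reduce the augmented matrix [C | b].
R2 ← R2 − (7/2)·R1: [0, 109/2, 27, -21, -54]
R3 ← R3 + (19/4)·R1: [0, -257/4, -53/2, 31/2, 53]
R4 ← R4 + (7/4)·R1: [0, -73/4, 3/2, -17/2, -3]
R5 ← R5 + R1: [0, -12, -6, 6, 12]
R3 ← R3 + (257/218)·R2: [0, 0, 581/109, -1009/109, -1162/109]
R4 ← R4 + (73/218)·R2: [0, 0, 1149/109, -1693/109, -2298/109]
R5 ← R5 + (24/109)·R2: [0, 0, -6/109, 150/109, 12/109]
R4 ← R4 − (1149/581)·R3: [0, 0, 0, 1612/581, 0]
R5 ← R5 + (6/581)·R3: [0, 0, 0, 744/581, 0]
R5 ← R5 − (6/13)·R4: [0, 0, 0, 0, 0]
The echelon form has 4 nonzero rows, and every pivot lies in the first 4 columns, so rank(C) = rank([C|b]) = 4.
The system is consistent.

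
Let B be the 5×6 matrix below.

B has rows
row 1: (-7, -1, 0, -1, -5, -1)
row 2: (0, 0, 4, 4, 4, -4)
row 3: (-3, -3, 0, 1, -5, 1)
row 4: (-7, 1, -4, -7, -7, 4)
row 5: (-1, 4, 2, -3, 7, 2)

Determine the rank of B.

Row reduce to echelon form.
R3 ← R3 − (3/7)·R1: [0, -18/7, 0, 10/7, -20/7, 10/7]
R4 ← R4 − R1: [0, 2, -4, -6, -2, 5]
R5 ← R5 − (1/7)·R1: [0, 29/7, 2, -20/7, 54/7, 15/7]
Swap R2 ↔ R3
R4 ← R4 + (7/9)·R2: [0, 0, -4, -44/9, -38/9, 55/9]
R5 ← R5 + (29/18)·R2: [0, 0, 2, -5/9, 28/9, 40/9]
R4 ← R4 + R3: [0, 0, 0, -8/9, -2/9, 19/9]
R5 ← R5 − (1/2)·R3: [0, 0, 0, -23/9, 10/9, 58/9]
R5 ← R5 − (23/8)·R4: [0, 0, 0, 0, 7/4, 3/8]
Echelon form has 5 nonzero rows, so rank(B) = 5.

5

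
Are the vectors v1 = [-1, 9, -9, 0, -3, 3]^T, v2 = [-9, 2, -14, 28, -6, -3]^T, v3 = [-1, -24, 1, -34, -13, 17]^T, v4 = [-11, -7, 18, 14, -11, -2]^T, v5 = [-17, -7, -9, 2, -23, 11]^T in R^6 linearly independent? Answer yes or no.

Form the matrix with these vectors as rows and row reduce.
R2 ← R2 − (9)·R1: [0, -79, 67, 28, 21, -30]
R3 ← R3 − R1: [0, -33, 10, -34, -10, 14]
R4 ← R4 − (11)·R1: [0, -106, 117, 14, 22, -35]
R5 ← R5 − (17)·R1: [0, -160, 144, 2, 28, -40]
R3 ← R3 − (33/79)·R2: [0, 0, -1421/79, -3610/79, -1483/79, 2096/79]
R4 ← R4 − (106/79)·R2: [0, 0, 2141/79, -1862/79, -488/79, 415/79]
R5 ← R5 − (160/79)·R2: [0, 0, 656/79, -4322/79, -1148/79, 1640/79]
R4 ← R4 + (2141/1421)·R3: [0, 0, 0, -131328/1421, -48969/1421, 64269/1421]
R5 ← R5 + (656/1421)·R3: [0, 0, 0, -107718/1421, -32964/1421, 46904/1421]
R5 ← R5 − (17953/21888)·R4: [0, 0, 0, 0, 12325/2432, -9945/2432]
5 nonzero rows, so the 5 vectors span a space of dimension 5.
Since 5 = 5, the vectors are linearly independent.

yes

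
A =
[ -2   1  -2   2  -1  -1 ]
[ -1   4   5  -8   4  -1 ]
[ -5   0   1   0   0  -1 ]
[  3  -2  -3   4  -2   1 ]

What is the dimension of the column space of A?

3

Row reduce to echelon form.
R2 ← R2 − (1/2)·R1: [0, 7/2, 6, -9, 9/2, -1/2]
R3 ← R3 − (5/2)·R1: [0, -5/2, 6, -5, 5/2, 3/2]
R4 ← R4 + (3/2)·R1: [0, -1/2, -6, 7, -7/2, -1/2]
R3 ← R3 + (5/7)·R2: [0, 0, 72/7, -80/7, 40/7, 8/7]
R4 ← R4 + (1/7)·R2: [0, 0, -36/7, 40/7, -20/7, -4/7]
R4 ← R4 + (1/2)·R3: [0, 0, 0, 0, 0, 0]
Echelon form has 3 nonzero rows, so rank(A) = 3.
The column space has dimension equal to the rank: 3.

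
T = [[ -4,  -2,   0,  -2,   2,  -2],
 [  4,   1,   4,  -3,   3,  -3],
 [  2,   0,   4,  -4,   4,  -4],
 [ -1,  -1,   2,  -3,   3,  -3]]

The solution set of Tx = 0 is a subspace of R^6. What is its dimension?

4

Row reduce to echelon form.
R2 ← R2 + R1: [0, -1, 4, -5, 5, -5]
R3 ← R3 + (1/2)·R1: [0, -1, 4, -5, 5, -5]
R4 ← R4 − (1/4)·R1: [0, -1/2, 2, -5/2, 5/2, -5/2]
R3 ← R3 − R2: [0, 0, 0, 0, 0, 0]
R4 ← R4 − (1/2)·R2: [0, 0, 0, 0, 0, 0]
2 nonzero rows, so rank(T) = 2.
T has 6 columns; by rank–nullity, nullity = 6 − 2 = 4.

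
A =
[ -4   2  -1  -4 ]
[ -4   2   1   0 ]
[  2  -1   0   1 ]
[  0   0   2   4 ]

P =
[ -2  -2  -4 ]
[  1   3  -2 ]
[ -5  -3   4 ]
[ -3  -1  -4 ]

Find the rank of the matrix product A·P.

First compute AP:
[[ 27,  21,  24],
 [  5,  11,  16],
 [ -8,  -8, -10],
 [-22, -10,  -8]]
Now row reduce the product.
R2 ← R2 − (5/27)·R1: [0, 64/9, 104/9]
R3 ← R3 + (8/27)·R1: [0, -16/9, -26/9]
R4 ← R4 + (22/27)·R1: [0, 64/9, 104/9]
R3 ← R3 + (1/4)·R2: [0, 0, 0]
R4 ← R4 − R2: [0, 0, 0]
2 nonzero rows, so rank(AP) = 2.

2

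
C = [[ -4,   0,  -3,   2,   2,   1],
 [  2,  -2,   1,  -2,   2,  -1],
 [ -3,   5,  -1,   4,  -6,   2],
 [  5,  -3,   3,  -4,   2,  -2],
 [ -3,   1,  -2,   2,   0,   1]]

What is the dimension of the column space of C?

Row reduce to echelon form.
R2 ← R2 + (1/2)·R1: [0, -2, -1/2, -1, 3, -1/2]
R3 ← R3 − (3/4)·R1: [0, 5, 5/4, 5/2, -15/2, 5/4]
R4 ← R4 + (5/4)·R1: [0, -3, -3/4, -3/2, 9/2, -3/4]
R5 ← R5 − (3/4)·R1: [0, 1, 1/4, 1/2, -3/2, 1/4]
R3 ← R3 + (5/2)·R2: [0, 0, 0, 0, 0, 0]
R4 ← R4 − (3/2)·R2: [0, 0, 0, 0, 0, 0]
R5 ← R5 + (1/2)·R2: [0, 0, 0, 0, 0, 0]
Echelon form has 2 nonzero rows, so rank(C) = 2.
The column space has dimension equal to the rank: 2.

2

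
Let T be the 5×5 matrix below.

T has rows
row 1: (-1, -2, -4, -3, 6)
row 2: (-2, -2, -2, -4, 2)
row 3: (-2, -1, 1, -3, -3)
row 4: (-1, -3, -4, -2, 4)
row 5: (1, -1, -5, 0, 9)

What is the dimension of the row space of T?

Row reduce to echelon form.
R2 ← R2 − (2)·R1: [0, 2, 6, 2, -10]
R3 ← R3 − (2)·R1: [0, 3, 9, 3, -15]
R4 ← R4 − R1: [0, -1, 0, 1, -2]
R5 ← R5 + R1: [0, -3, -9, -3, 15]
R3 ← R3 − (3/2)·R2: [0, 0, 0, 0, 0]
R4 ← R4 + (1/2)·R2: [0, 0, 3, 2, -7]
R5 ← R5 + (3/2)·R2: [0, 0, 0, 0, 0]
Swap R3 ↔ R4
Echelon form has 3 nonzero rows, so rank(T) = 3.
The row space has dimension equal to the rank: 3.

3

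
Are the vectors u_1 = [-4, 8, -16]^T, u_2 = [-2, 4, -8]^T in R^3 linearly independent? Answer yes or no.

Form the matrix with these vectors as rows and row reduce.
R2 ← R2 − (1/2)·R1: [0, 0, 0]
1 nonzero row, so the 2 vectors span a space of dimension 1.
Since 1 < 2, the vectors are linearly dependent.

no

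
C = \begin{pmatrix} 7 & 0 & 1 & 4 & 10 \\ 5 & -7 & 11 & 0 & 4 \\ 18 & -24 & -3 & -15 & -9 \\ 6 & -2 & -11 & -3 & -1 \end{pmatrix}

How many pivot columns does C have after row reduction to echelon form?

3

Row reduce to echelon form.
R2 ← R2 − (5/7)·R1: [0, -7, 72/7, -20/7, -22/7]
R3 ← R3 − (18/7)·R1: [0, -24, -39/7, -177/7, -243/7]
R4 ← R4 − (6/7)·R1: [0, -2, -83/7, -45/7, -67/7]
R3 ← R3 − (24/7)·R2: [0, 0, -2001/49, -759/49, -1173/49]
R4 ← R4 − (2/7)·R2: [0, 0, -725/49, -275/49, -425/49]
R4 ← R4 − (25/69)·R3: [0, 0, 0, 0, 0]
Echelon form has 3 nonzero rows, so rank(C) = 3.
Each nonzero row contributes one pivot column: 3 pivot columns.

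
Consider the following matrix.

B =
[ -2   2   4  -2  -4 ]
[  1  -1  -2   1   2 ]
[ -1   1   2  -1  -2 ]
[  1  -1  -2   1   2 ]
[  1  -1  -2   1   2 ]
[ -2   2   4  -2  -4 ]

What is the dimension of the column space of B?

Row reduce to echelon form.
R2 ← R2 + (1/2)·R1: [0, 0, 0, 0, 0]
R3 ← R3 − (1/2)·R1: [0, 0, 0, 0, 0]
R4 ← R4 + (1/2)·R1: [0, 0, 0, 0, 0]
R5 ← R5 + (1/2)·R1: [0, 0, 0, 0, 0]
R6 ← R6 − R1: [0, 0, 0, 0, 0]
Echelon form has 1 nonzero row, so rank(B) = 1.
The column space has dimension equal to the rank: 1.

1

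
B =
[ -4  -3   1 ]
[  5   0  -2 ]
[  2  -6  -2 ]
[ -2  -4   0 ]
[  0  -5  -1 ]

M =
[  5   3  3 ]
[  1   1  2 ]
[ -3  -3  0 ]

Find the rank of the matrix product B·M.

2

First compute BM:
[[-26, -18, -18],
 [ 31,  21,  15],
 [ 10,   6,  -6],
 [-14, -10, -14],
 [ -2,  -2, -10]]
Now row reduce the product.
R2 ← R2 + (31/26)·R1: [0, -6/13, -84/13]
R3 ← R3 + (5/13)·R1: [0, -12/13, -168/13]
R4 ← R4 − (7/13)·R1: [0, -4/13, -56/13]
R5 ← R5 − (1/13)·R1: [0, -8/13, -112/13]
R3 ← R3 − (2)·R2: [0, 0, 0]
R4 ← R4 − (2/3)·R2: [0, 0, 0]
R5 ← R5 − (4/3)·R2: [0, 0, 0]
2 nonzero rows, so rank(BM) = 2.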